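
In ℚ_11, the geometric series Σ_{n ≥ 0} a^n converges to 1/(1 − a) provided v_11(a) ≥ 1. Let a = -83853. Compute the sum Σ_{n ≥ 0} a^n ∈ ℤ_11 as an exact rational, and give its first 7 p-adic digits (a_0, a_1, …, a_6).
Σ a^n = 1/(1 − a) = 1/83854;  first 7 digits = (1, 0, 0, 3, 5, 10, 8)

v_11(a) = 3 ≥ 1, so the series converges in ℤ_11 to 1/(1 − a) = 1/(1 − (-83853)) = 1/83854. Expand this rational in ℤ_11: compute digits iteratively via d_i = x_i mod 11, x_{i+1} = (x_i − d_i)/11. The first 7 digits are (1, 0, 0, 3, 5, 10, 8).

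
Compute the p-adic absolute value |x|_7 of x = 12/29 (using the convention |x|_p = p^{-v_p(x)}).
|12/29|_7 = 1

Step 1 — compute v_7(x) by factoring powers of 7 out of the numerator and denominator: v_7(12/29) = 0. Step 2 — apply |x|_p = p^{-v_p(x)} = 7^{0} = 1.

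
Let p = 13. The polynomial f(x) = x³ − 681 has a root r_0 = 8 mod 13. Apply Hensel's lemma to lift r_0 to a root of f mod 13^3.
r_2 = 684 (mod 2197)

Hensel: r_{i+1} = r_i − f(r_i)/f′(r_i) mod 13^{i+2}, where f′(x) = 3x². Iterate:
  r_0 = 8 (mod 13)
  r_1 = 8 (mod 169)
  r_2 = 684 (mod 2197)
Final: r = 684 with f(r) ≡ 0 mod 13^3.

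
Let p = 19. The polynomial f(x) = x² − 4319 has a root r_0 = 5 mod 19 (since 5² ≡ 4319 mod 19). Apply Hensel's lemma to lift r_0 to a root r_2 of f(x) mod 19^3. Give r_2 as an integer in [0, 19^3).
r_2 = 5344 (mod 6859)

Hensel's recurrence: r_{i+1} = r_i − f(r_i)·(f′(r_i))^{-1} mod 19^{i+2}, with f′(x) = 2x. Iterate:
  r_0 = 5 (mod 19)
  r_1 = 290 (mod 361)
  r_2 = 5344 (mod 6859)
Final: r_2 = 5344, and one checks f(r_2) ≡ 0 mod 19^3.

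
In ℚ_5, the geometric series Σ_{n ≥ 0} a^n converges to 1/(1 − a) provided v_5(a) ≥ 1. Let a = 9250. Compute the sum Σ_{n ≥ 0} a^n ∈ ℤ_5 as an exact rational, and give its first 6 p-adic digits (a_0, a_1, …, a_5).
Σ a^n = 1/(1 − a) = -1/9249;  first 6 digits = (1, 0, 0, 4, 4, 2)

v_5(a) = 3 ≥ 1, so the series converges in ℤ_5 to 1/(1 − a) = 1/(1 − 9250) = -1/9249. Expand this rational in ℤ_5: compute digits iteratively via d_i = x_i mod 5, x_{i+1} = (x_i − d_i)/5. The first 6 digits are (1, 0, 0, 4, 4, 2).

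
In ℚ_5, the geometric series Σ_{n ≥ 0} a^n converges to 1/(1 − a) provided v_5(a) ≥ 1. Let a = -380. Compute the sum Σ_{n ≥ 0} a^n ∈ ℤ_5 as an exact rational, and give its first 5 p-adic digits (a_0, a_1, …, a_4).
Σ a^n = 1/(1 − a) = 1/381;  first 5 digits = (1, 4, 0, 1, 1)

v_5(a) = 1 ≥ 1, so the series converges in ℤ_5 to 1/(1 − a) = 1/(1 − (-380)) = 1/381. Expand this rational in ℤ_5: compute digits iteratively via d_i = x_i mod 5, x_{i+1} = (x_i − d_i)/5. The first 5 digits are (1, 4, 0, 1, 1).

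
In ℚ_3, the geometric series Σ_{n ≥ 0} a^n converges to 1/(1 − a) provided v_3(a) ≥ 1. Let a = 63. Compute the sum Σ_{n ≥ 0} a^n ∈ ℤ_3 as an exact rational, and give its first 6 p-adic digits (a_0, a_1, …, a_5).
Σ a^n = 1/(1 − a) = -1/62;  first 6 digits = (1, 0, 1, 2, 1, 1)

v_3(a) = 2 ≥ 1, so the series converges in ℤ_3 to 1/(1 − a) = 1/(1 − 63) = -1/62. Expand this rational in ℤ_3: compute digits iteratively via d_i = x_i mod 3, x_{i+1} = (x_i − d_i)/3. The first 6 digits are (1, 0, 1, 2, 1, 1).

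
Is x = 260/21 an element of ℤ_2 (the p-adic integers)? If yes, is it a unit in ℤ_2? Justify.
x ∈ ℤ_2 but not a unit; v_2(x) = 2 > 0

ℤ_2 = {x ∈ ℚ_2 : v_2(x) ≥ 0} and ℤ_2^× = {x ∈ ℤ_2 : v_2(x) = 0}. Here v_2(260/21) = v_2(num) − v_2(den) = 2; compare against these criteria.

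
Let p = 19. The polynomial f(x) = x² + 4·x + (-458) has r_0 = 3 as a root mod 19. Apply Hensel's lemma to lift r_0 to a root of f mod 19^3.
r_2 = 6653 (mod 6859)

Hensel: r_{i+1} = r_i − f(r_i)·(f′(r_i))^{-1} mod 19^{i+2}, f′(x) = 2x + 4. Iterate:
  r_0 = 3 (mod 19)
  r_1 = 155 (mod 361)
  r_2 = 6653 (mod 6859)
Final: r = 6653 satisfies f(r) ≡ 0 mod 19^3.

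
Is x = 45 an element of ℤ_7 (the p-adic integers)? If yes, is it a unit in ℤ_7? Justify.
x ∈ ℤ_7^× (unit); v_7(x) = 0

ℤ_7 = {x ∈ ℚ_7 : v_7(x) ≥ 0} and ℤ_7^× = {x ∈ ℤ_7 : v_7(x) = 0}. Here v_7(45) = v_7(num) − v_7(den) = 0; compare against these criteria.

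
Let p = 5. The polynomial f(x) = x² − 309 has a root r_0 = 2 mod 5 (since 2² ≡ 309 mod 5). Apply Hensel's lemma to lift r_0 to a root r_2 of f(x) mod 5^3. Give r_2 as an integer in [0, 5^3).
r_2 = 72 (mod 125)

Hensel's recurrence: r_{i+1} = r_i − f(r_i)·(f′(r_i))^{-1} mod 5^{i+2}, with f′(x) = 2x. Iterate:
  r_0 = 2 (mod 5)
  r_1 = 22 (mod 25)
  r_2 = 72 (mod 125)
Final: r_2 = 72, and one checks f(r_2) ≡ 0 mod 5^3.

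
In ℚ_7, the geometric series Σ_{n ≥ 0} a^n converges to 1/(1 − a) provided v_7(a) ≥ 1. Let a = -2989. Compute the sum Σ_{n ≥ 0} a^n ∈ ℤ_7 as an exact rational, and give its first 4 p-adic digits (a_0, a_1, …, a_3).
Σ a^n = 1/(1 − a) = 1/2990;  first 4 digits = (1, 0, 2, 5)

v_7(a) = 2 ≥ 1, so the series converges in ℤ_7 to 1/(1 − a) = 1/(1 − (-2989)) = 1/2990. Expand this rational in ℤ_7: compute digits iteratively via d_i = x_i mod 7, x_{i+1} = (x_i − d_i)/7. The first 4 digits are (1, 0, 2, 5).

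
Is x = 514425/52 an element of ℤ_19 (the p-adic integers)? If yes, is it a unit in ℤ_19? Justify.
x ∈ ℤ_19 but not a unit; v_19(x) = 3 > 0

ℤ_19 = {x ∈ ℚ_19 : v_19(x) ≥ 0} and ℤ_19^× = {x ∈ ℤ_19 : v_19(x) = 0}. Here v_19(514425/52) = v_19(num) − v_19(den) = 3; compare against these criteria.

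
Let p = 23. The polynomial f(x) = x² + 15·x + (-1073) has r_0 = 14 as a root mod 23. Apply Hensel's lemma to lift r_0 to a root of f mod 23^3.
r_2 = 7903 (mod 12167)

Hensel: r_{i+1} = r_i − f(r_i)·(f′(r_i))^{-1} mod 23^{i+2}, f′(x) = 2x + 15. Iterate:
  r_0 = 14 (mod 23)
  r_1 = 497 (mod 529)
  r_2 = 7903 (mod 12167)
Final: r = 7903 satisfies f(r) ≡ 0 mod 23^3.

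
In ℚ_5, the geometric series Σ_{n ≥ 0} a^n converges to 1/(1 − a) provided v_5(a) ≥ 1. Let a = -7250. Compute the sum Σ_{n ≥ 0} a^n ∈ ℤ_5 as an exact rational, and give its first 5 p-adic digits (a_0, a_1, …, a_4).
Σ a^n = 1/(1 − a) = 1/7251;  first 5 digits = (1, 0, 0, 2, 3)

v_5(a) = 3 ≥ 1, so the series converges in ℤ_5 to 1/(1 − a) = 1/(1 − (-7250)) = 1/7251. Expand this rational in ℤ_5: compute digits iteratively via d_i = x_i mod 5, x_{i+1} = (x_i − d_i)/5. The first 5 digits are (1, 0, 0, 2, 3).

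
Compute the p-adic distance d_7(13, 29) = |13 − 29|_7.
d_7(13, 29) = 1

Step 1 — x − y = 13 − 29 = -16. Step 2 — v_7(-16) = 0 (factor: -16 = −(7^0 · 16); the sign does not affect v_p). Step 3 — |x − y|_7 = 7^{0} = 1.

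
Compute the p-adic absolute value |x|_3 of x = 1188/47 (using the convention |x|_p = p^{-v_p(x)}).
|1188/47|_3 = 1/27

Step 1 — compute v_3(x) by factoring powers of 3 out of the numerator and denominator: v_3(1188/47) = 3. Step 2 — apply |x|_p = p^{-v_p(x)} = 3^{-3} = 1/27.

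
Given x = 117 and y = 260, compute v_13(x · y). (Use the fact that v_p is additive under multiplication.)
v_13(30420) = 2

v_p(x) = 1 (factor: 117 = 13^1 · 9); v_p(y) = 1 (factor: 260 = 13^1 · 20). Additivity: v_p(xy) = v_p(x) + v_p(y) = 1 + 1 = 2. (Direct check: xy = 30420 = 13^2 · (180).)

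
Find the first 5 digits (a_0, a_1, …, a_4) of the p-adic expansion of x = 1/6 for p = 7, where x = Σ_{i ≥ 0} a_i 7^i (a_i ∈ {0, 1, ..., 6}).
(a_0, …, a_4) = (6, 5, 5, 5, 5)

v_7(1/6) = 0 (numerator and denominator both coprime to 7), so x ∈ ℤ_7^×. Compute digits iteratively via a_i = x_i mod 7, x_{i+1} = (x_i − a_i)/7, with x_0 = x:
  x_0 = 1/6;  a_0 = 6;  x_1 = (x_0 − 6)/7 = -5/6
  x_1 = -5/6;  a_1 = 5;  x_2 = (x_1 − 5)/7 = -5/6
  x_2 = -5/6;  a_2 = 5;  x_3 = (x_2 − 5)/7 = -5/6
  x_3 = -5/6;  a_3 = 5;  x_4 = (x_3 − 5)/7 = -5/6
  x_4 = -5/6;  a_4 = 5;  x_5 = (x_4 − 5)/7 = -5/6
Digits: (6, 5, 5, 5, 5).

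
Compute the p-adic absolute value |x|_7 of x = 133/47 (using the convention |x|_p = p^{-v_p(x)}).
|133/47|_7 = 1/7

Step 1 — compute v_7(x) by factoring powers of 7 out of the numerator and denominator: v_7(133/47) = 1. Step 2 — apply |x|_p = p^{-v_p(x)} = 7^{-1} = 1/7.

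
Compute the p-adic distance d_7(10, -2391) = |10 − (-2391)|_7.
d_7(10, -2391) = 1/2401

Step 1 — x − y = 10 − (-2391) = 2401. Step 2 — v_7(2401) = 4 (factor: 2401 = (7^4 · 1); the sign does not affect v_p). Step 3 — |x − y|_7 = 7^{-4} = 1/2401.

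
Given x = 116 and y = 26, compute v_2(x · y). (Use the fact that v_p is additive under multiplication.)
v_2(3016) = 3

v_p(x) = 2 (factor: 116 = 2^2 · 29); v_p(y) = 1 (factor: 26 = 2^1 · 13). Additivity: v_p(xy) = v_p(x) + v_p(y) = 2 + 1 = 3. (Direct check: xy = 3016 = 2^3 · (377).)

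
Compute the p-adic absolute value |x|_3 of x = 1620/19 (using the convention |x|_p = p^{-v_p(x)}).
|1620/19|_3 = 1/81

Step 1 — compute v_3(x) by factoring powers of 3 out of the numerator and denominator: v_3(1620/19) = 4. Step 2 — apply |x|_p = p^{-v_p(x)} = 3^{-4} = 1/81.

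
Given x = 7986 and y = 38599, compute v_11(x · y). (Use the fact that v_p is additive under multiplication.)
v_11(308251614) = 6

v_p(x) = 3 (factor: 7986 = 11^3 · 6); v_p(y) = 3 (factor: 38599 = 11^3 · 29). Additivity: v_p(xy) = v_p(x) + v_p(y) = 3 + 3 = 6. (Direct check: xy = 308251614 = 11^6 · (174).)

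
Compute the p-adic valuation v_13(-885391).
v_13(-885391) = 4

v_13(n) is the largest exponent k such that 13^k divides n. Factor out: -885391 = -13^4 · 31. (Sign doesn't affect v_p.) So v_13(-885391) = 4.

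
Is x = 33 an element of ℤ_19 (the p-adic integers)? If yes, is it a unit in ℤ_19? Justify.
x ∈ ℤ_19^× (unit); v_19(x) = 0

ℤ_19 = {x ∈ ℚ_19 : v_19(x) ≥ 0} and ℤ_19^× = {x ∈ ℤ_19 : v_19(x) = 0}. Here v_19(33) = v_19(num) − v_19(den) = 0; compare against these criteria.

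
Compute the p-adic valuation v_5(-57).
v_5(-57) = 0

v_5(n) is the largest exponent k such that 5^k divides n. Factor out: -57 = -5^0 · 57. (Sign doesn't affect v_p.) So v_5(-57) = 0.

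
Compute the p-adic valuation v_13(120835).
v_13(120835) = 3

v_13(n) is the largest exponent k such that 13^k divides n. Factor out: 120835 = 13^3 · 55. (Sign doesn't affect v_p.) So v_13(120835) = 3.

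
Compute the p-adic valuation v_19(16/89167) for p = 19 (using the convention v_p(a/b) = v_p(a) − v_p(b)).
v_19(16/89167) = -3

Factor powers of 19 from the numerator and denominator of the reduced fraction: 16 = 19^0 · 16 and 89167 = 19^3 · 13. Apply v_p(a/b) = v_p(a) − v_p(b): v_19(16/89167) = 0 − 3 = -3.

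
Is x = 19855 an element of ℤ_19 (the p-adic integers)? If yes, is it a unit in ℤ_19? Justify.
x ∈ ℤ_19 but not a unit; v_19(x) = 2 > 0

ℤ_19 = {x ∈ ℚ_19 : v_19(x) ≥ 0} and ℤ_19^× = {x ∈ ℤ_19 : v_19(x) = 0}. Here v_19(19855) = v_19(num) − v_19(den) = 2; compare against these criteria.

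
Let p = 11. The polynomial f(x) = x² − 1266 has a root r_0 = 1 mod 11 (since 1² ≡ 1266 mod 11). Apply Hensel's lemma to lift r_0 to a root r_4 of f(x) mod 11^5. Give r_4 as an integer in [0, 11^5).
r_4 = 48005 (mod 161051)

Hensel's recurrence: r_{i+1} = r_i − f(r_i)·(f′(r_i))^{-1} mod 11^{i+2}, with f′(x) = 2x. Iterate:
  r_0 = 1 (mod 11)
  r_1 = 89 (mod 121)
  r_2 = 89 (mod 1331)
  r_3 = 4082 (mod 14641)
  r_4 = 48005 (mod 161051)
Final: r_4 = 48005, and one checks f(r_4) ≡ 0 mod 11^5.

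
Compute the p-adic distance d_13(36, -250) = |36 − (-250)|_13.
d_13(36, -250) = 1/13

Step 1 — x − y = 36 − (-250) = 286. Step 2 — v_13(286) = 1 (factor: 286 = (13^1 · 22); the sign does not affect v_p). Step 3 — |x − y|_13 = 13^{-1} = 1/13.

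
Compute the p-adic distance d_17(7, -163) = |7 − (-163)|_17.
d_17(7, -163) = 1/17

Step 1 — x − y = 7 − (-163) = 170. Step 2 — v_17(170) = 1 (factor: 170 = (17^1 · 10); the sign does not affect v_p). Step 3 — |x − y|_17 = 17^{-1} = 1/17.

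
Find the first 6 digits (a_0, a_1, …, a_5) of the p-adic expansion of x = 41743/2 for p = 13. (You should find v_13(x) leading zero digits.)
(a_0, …, a_5) = (0, 0, 0, 3, 7, 6)

v_13(41743/2) = 3, so a_0 = ... = a_2 = 0. Factor out: x = 13^3 · u with u = 19/2 a unit in ℤ_13. Expand u iteratively via a_{v+i} = u_i mod 13, u_{i+1} = (u_i − a_{v+i})/13:
  u_0 = 19/2;  a_3 = 3;  u_1 = (u_0 − 3)/13 = 1/2
  u_1 = 1/2;  a_4 = 7;  u_2 = (u_1 − 7)/13 = -1/2
  u_2 = -1/2;  a_5 = 6;  u_3 = (u_2 − 6)/13 = -1/2
Digits: (0, 0, 0, 3, 7, 6).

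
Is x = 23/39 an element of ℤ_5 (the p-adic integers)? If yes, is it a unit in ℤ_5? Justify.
x ∈ ℤ_5^× (unit); v_5(x) = 0

ℤ_5 = {x ∈ ℚ_5 : v_5(x) ≥ 0} and ℤ_5^× = {x ∈ ℤ_5 : v_5(x) = 0}. Here v_5(23/39) = v_5(num) − v_5(den) = 0; compare against these criteria.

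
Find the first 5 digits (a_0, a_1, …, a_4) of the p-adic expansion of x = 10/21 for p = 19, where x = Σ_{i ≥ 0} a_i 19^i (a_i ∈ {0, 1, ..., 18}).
(a_0, …, a_4) = (5, 7, 15, 1, 18)

v_19(10/21) = 0 (numerator and denominator both coprime to 19), so x ∈ ℤ_19^×. Compute digits iteratively via a_i = x_i mod 19, x_{i+1} = (x_i − a_i)/19, with x_0 = x:
  x_0 = 10/21;  a_0 = 5;  x_1 = (x_0 − 5)/19 = -5/21
  x_1 = -5/21;  a_1 = 7;  x_2 = (x_1 − 7)/19 = -8/21
  x_2 = -8/21;  a_2 = 15;  x_3 = (x_2 − 15)/19 = -17/21
  x_3 = -17/21;  a_3 = 1;  x_4 = (x_3 − 1)/19 = -2/21
  x_4 = -2/21;  a_4 = 18;  x_5 = (x_4 − 18)/19 = -20/21
Digits: (5, 7, 15, 1, 18).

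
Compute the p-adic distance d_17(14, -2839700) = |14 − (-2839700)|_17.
d_17(14, -2839700) = 1/1419857

Step 1 — x − y = 14 − (-2839700) = 2839714. Step 2 — v_17(2839714) = 5 (factor: 2839714 = (17^5 · 2); the sign does not affect v_p). Step 3 — |x − y|_17 = 17^{-5} = 1/1419857.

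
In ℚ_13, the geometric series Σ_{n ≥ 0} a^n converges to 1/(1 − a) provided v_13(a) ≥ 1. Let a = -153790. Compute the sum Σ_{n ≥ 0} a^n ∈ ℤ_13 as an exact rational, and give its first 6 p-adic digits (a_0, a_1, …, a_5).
Σ a^n = 1/(1 − a) = 1/153791;  first 6 digits = (1, 0, 0, 8, 7, 12)

v_13(a) = 3 ≥ 1, so the series converges in ℤ_13 to 1/(1 − a) = 1/(1 − (-153790)) = 1/153791. Expand this rational in ℤ_13: compute digits iteratively via d_i = x_i mod 13, x_{i+1} = (x_i − d_i)/13. The first 6 digits are (1, 0, 0, 8, 7, 12).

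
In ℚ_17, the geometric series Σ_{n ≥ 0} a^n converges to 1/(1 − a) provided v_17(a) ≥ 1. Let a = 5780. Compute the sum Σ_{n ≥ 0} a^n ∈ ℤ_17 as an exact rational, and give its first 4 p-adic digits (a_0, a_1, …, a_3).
Σ a^n = 1/(1 − a) = -1/5779;  first 4 digits = (1, 0, 3, 1)

v_17(a) = 2 ≥ 1, so the series converges in ℤ_17 to 1/(1 − a) = 1/(1 − 5780) = -1/5779. Expand this rational in ℤ_17: compute digits iteratively via d_i = x_i mod 17, x_{i+1} = (x_i − d_i)/17. The first 4 digits are (1, 0, 3, 1).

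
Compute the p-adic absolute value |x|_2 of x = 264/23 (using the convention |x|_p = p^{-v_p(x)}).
|264/23|_2 = 1/8

Step 1 — compute v_2(x) by factoring powers of 2 out of the numerator and denominator: v_2(264/23) = 3. Step 2 — apply |x|_p = p^{-v_p(x)} = 2^{-3} = 1/8.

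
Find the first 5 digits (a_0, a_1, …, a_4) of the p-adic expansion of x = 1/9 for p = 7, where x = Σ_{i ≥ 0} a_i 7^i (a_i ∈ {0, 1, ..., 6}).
(a_0, …, a_4) = (4, 1, 6, 3, 1)

v_7(1/9) = 0 (numerator and denominator both coprime to 7), so x ∈ ℤ_7^×. Compute digits iteratively via a_i = x_i mod 7, x_{i+1} = (x_i − a_i)/7, with x_0 = x:
  x_0 = 1/9;  a_0 = 4;  x_1 = (x_0 − 4)/7 = -5/9
  x_1 = -5/9;  a_1 = 1;  x_2 = (x_1 − 1)/7 = -2/9
  x_2 = -2/9;  a_2 = 6;  x_3 = (x_2 − 6)/7 = -8/9
  x_3 = -8/9;  a_3 = 3;  x_4 = (x_3 − 3)/7 = -5/9
  x_4 = -5/9;  a_4 = 1;  x_5 = (x_4 − 1)/7 = -2/9
Digits: (4, 1, 6, 3, 1).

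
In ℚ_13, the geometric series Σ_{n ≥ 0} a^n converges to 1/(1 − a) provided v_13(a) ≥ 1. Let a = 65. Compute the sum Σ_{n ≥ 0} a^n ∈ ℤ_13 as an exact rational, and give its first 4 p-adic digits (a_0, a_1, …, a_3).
Σ a^n = 1/(1 − a) = -1/64;  first 4 digits = (1, 5, 12, 9)

v_13(a) = 1 ≥ 1, so the series converges in ℤ_13 to 1/(1 − a) = 1/(1 − 65) = -1/64. Expand this rational in ℤ_13: compute digits iteratively via d_i = x_i mod 13, x_{i+1} = (x_i − d_i)/13. The first 4 digits are (1, 5, 12, 9).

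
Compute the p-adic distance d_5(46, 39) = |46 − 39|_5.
d_5(46, 39) = 1

Step 1 — x − y = 46 − 39 = 7. Step 2 — v_5(7) = 0 (factor: 7 = (5^0 · 7); the sign does not affect v_p). Step 3 — |x − y|_5 = 5^{0} = 1.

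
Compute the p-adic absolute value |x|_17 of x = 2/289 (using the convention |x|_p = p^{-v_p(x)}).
|2/289|_17 = 289

Step 1 — compute v_17(x) by factoring powers of 17 out of the numerator and denominator: v_17(2/289) = -2. Step 2 — apply |x|_p = p^{-v_p(x)} = 17^{2} = 289.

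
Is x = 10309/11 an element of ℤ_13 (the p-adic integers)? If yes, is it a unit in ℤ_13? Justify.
x ∈ ℤ_13 but not a unit; v_13(x) = 2 > 0

ℤ_13 = {x ∈ ℚ_13 : v_13(x) ≥ 0} and ℤ_13^× = {x ∈ ℤ_13 : v_13(x) = 0}. Here v_13(10309/11) = v_13(num) − v_13(den) = 2; compare against these criteria.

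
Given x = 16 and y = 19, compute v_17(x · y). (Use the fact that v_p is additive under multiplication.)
v_17(304) = 0

v_p(x) = 0 (factor: 16 = 17^0 · 16); v_p(y) = 0 (factor: 19 = 17^0 · 19). Additivity: v_p(xy) = v_p(x) + v_p(y) = 0 + 0 = 0. (Direct check: xy = 304 = 17^0 · (304).)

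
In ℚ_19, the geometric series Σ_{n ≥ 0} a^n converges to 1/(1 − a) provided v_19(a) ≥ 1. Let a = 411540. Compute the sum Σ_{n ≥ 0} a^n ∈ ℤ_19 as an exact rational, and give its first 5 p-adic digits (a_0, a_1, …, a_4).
Σ a^n = 1/(1 − a) = -1/411539;  first 5 digits = (1, 0, 0, 3, 3)

v_19(a) = 3 ≥ 1, so the series converges in ℤ_19 to 1/(1 − a) = 1/(1 − 411540) = -1/411539. Expand this rational in ℤ_19: compute digits iteratively via d_i = x_i mod 19, x_{i+1} = (x_i − d_i)/19. The first 5 digits are (1, 0, 0, 3, 3).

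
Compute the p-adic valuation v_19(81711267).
v_19(81711267) = 5

v_19(n) is the largest exponent k such that 19^k divides n. Factor out: 81711267 = 19^5 · 33. (Sign doesn't affect v_p.) So v_19(81711267) = 5.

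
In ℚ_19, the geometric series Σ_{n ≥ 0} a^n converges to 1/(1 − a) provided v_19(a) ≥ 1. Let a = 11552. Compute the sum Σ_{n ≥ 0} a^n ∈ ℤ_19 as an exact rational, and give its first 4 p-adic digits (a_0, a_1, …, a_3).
Σ a^n = 1/(1 − a) = -1/11551;  first 4 digits = (1, 0, 13, 1)

v_19(a) = 2 ≥ 1, so the series converges in ℤ_19 to 1/(1 − a) = 1/(1 − 11552) = -1/11551. Expand this rational in ℤ_19: compute digits iteratively via d_i = x_i mod 19, x_{i+1} = (x_i − d_i)/19. The first 4 digits are (1, 0, 13, 1).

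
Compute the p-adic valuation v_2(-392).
v_2(-392) = 3

v_2(n) is the largest exponent k such that 2^k divides n. Factor out: -392 = -2^3 · 49. (Sign doesn't affect v_p.) So v_2(-392) = 3.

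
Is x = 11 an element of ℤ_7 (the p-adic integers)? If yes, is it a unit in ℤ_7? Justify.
x ∈ ℤ_7^× (unit); v_7(x) = 0

ℤ_7 = {x ∈ ℚ_7 : v_7(x) ≥ 0} and ℤ_7^× = {x ∈ ℤ_7 : v_7(x) = 0}. Here v_7(11) = v_7(num) − v_7(den) = 0; compare against these criteria.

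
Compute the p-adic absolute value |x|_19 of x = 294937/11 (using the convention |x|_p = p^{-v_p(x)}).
|294937/11|_19 = 1/6859

Step 1 — compute v_19(x) by factoring powers of 19 out of the numerator and denominator: v_19(294937/11) = 3. Step 2 — apply |x|_p = p^{-v_p(x)} = 19^{-3} = 1/6859.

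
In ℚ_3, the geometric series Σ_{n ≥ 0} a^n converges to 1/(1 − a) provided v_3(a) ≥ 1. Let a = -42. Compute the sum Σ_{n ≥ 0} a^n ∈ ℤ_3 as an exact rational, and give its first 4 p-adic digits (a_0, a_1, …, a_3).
Σ a^n = 1/(1 − a) = 1/43;  first 4 digits = (1, 1, 2, 1)

v_3(a) = 1 ≥ 1, so the series converges in ℤ_3 to 1/(1 − a) = 1/(1 − (-42)) = 1/43. Expand this rational in ℤ_3: compute digits iteratively via d_i = x_i mod 3, x_{i+1} = (x_i − d_i)/3. The first 4 digits are (1, 1, 2, 1).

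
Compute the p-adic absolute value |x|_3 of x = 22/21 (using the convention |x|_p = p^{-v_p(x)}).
|22/21|_3 = 3

Step 1 — compute v_3(x) by factoring powers of 3 out of the numerator and denominator: v_3(22/21) = -1. Step 2 — apply |x|_p = p^{-v_p(x)} = 3^{1} = 3.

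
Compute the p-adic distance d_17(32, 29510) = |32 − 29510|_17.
d_17(32, 29510) = 1/4913

Step 1 — x − y = 32 − 29510 = -29478. Step 2 — v_17(-29478) = 3 (factor: -29478 = −(17^3 · 6); the sign does not affect v_p). Step 3 — |x − y|_17 = 17^{-3} = 1/4913.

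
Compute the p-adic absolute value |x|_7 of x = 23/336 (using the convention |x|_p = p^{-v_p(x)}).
|23/336|_7 = 7

Step 1 — compute v_7(x) by factoring powers of 7 out of the numerator and denominator: v_7(23/336) = -1. Step 2 — apply |x|_p = p^{-v_p(x)} = 7^{1} = 7.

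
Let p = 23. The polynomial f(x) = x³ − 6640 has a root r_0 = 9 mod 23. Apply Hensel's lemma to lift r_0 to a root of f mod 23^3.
r_2 = 11532 (mod 12167)

Hensel: r_{i+1} = r_i − f(r_i)/f′(r_i) mod 23^{i+2}, where f′(x) = 3x². Iterate:
  r_0 = 9 (mod 23)
  r_1 = 423 (mod 529)
  r_2 = 11532 (mod 12167)
Final: r = 11532 with f(r) ≡ 0 mod 23^3.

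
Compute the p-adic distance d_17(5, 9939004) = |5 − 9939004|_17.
d_17(5, 9939004) = 1/1419857

Step 1 — x − y = 5 − 9939004 = -9938999. Step 2 — v_17(-9938999) = 5 (factor: -9938999 = −(17^5 · 7); the sign does not affect v_p). Step 3 — |x − y|_17 = 17^{-5} = 1/1419857.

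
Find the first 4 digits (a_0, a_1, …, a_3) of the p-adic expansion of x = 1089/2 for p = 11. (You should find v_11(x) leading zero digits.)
(a_0, …, a_3) = (0, 0, 10, 5)

v_11(1089/2) = 2, so a_0 = ... = a_1 = 0. Factor out: x = 11^2 · u with u = 9/2 a unit in ℤ_11. Expand u iteratively via a_{v+i} = u_i mod 11, u_{i+1} = (u_i − a_{v+i})/11:
  u_0 = 9/2;  a_2 = 10;  u_1 = (u_0 − 10)/11 = -1/2
  u_1 = -1/2;  a_3 = 5;  u_2 = (u_1 − 5)/11 = -1/2
Digits: (0, 0, 10, 5).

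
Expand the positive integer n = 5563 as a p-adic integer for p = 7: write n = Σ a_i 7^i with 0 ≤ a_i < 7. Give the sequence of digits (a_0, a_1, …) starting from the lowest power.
(a_0, a_1, …) = (5, 3, 1, 2, 2)

Repeated division by 7 gives the digits low-to-high: 5563 = 5 + 3·7^1 + 1·7^2 + 2·7^3 + 2·7^4. Digit sequence: (5, 3, 1, 2, 2).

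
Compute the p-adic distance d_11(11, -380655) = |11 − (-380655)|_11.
d_11(11, -380655) = 1/14641

Step 1 — x − y = 11 − (-380655) = 380666. Step 2 — v_11(380666) = 4 (factor: 380666 = (11^4 · 26); the sign does not affect v_p). Step 3 — |x − y|_11 = 11^{-4} = 1/14641.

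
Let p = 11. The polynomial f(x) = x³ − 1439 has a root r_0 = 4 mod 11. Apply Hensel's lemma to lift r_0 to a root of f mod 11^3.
r_2 = 862 (mod 1331)

Hensel: r_{i+1} = r_i − f(r_i)/f′(r_i) mod 11^{i+2}, where f′(x) = 3x². Iterate:
  r_0 = 4 (mod 11)
  r_1 = 15 (mod 121)
  r_2 = 862 (mod 1331)
Final: r = 862 with f(r) ≡ 0 mod 11^3.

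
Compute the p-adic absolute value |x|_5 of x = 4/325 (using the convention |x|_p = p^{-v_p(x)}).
|4/325|_5 = 25

Step 1 — compute v_5(x) by factoring powers of 5 out of the numerator and denominator: v_5(4/325) = -2. Step 2 — apply |x|_p = p^{-v_p(x)} = 5^{2} = 25.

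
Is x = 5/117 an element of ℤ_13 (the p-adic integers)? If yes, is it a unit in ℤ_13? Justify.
x ∉ ℤ_13 (v_13(x) = -1 < 0)

ℤ_13 = {x ∈ ℚ_13 : v_13(x) ≥ 0} and ℤ_13^× = {x ∈ ℤ_13 : v_13(x) = 0}. Here v_13(5/117) = v_13(num) − v_13(den) = -1; compare against these criteria.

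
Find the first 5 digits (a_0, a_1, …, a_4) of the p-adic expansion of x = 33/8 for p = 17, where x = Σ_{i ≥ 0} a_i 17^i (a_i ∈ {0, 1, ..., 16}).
(a_0, …, a_4) = (2, 15, 14, 14, 14)

v_17(33/8) = 0 (numerator and denominator both coprime to 17), so x ∈ ℤ_17^×. Compute digits iteratively via a_i = x_i mod 17, x_{i+1} = (x_i − a_i)/17, with x_0 = x:
  x_0 = 33/8;  a_0 = 2;  x_1 = (x_0 − 2)/17 = 1/8
  x_1 = 1/8;  a_1 = 15;  x_2 = (x_1 − 15)/17 = -7/8
  x_2 = -7/8;  a_2 = 14;  x_3 = (x_2 − 14)/17 = -7/8
  x_3 = -7/8;  a_3 = 14;  x_4 = (x_3 − 14)/17 = -7/8
  x_4 = -7/8;  a_4 = 14;  x_5 = (x_4 − 14)/17 = -7/8
Digits: (2, 15, 14, 14, 14).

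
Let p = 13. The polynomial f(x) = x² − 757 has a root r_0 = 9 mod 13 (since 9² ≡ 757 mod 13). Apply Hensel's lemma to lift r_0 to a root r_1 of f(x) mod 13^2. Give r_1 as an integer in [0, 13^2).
r_1 = 9 (mod 169)

Hensel's recurrence: r_{i+1} = r_i − f(r_i)·(f′(r_i))^{-1} mod 13^{i+2}, with f′(x) = 2x. Iterate:
  r_0 = 9 (mod 13)
  r_1 = 9 (mod 169)
Final: r_1 = 9, and one checks f(r_1) ≡ 0 mod 13^2.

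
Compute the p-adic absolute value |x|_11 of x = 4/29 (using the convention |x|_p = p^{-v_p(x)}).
|4/29|_11 = 1

Step 1 — compute v_11(x) by factoring powers of 11 out of the numerator and denominator: v_11(4/29) = 0. Step 2 — apply |x|_p = p^{-v_p(x)} = 11^{0} = 1.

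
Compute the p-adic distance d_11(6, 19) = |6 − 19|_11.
d_11(6, 19) = 1

Step 1 — x − y = 6 − 19 = -13. Step 2 — v_11(-13) = 0 (factor: -13 = −(11^0 · 13); the sign does not affect v_p). Step 3 — |x − y|_11 = 11^{0} = 1.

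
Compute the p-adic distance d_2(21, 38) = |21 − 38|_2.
d_2(21, 38) = 1

Step 1 — x − y = 21 − 38 = -17. Step 2 — v_2(-17) = 0 (factor: -17 = −(2^0 · 17); the sign does not affect v_p). Step 3 — |x − y|_2 = 2^{0} = 1.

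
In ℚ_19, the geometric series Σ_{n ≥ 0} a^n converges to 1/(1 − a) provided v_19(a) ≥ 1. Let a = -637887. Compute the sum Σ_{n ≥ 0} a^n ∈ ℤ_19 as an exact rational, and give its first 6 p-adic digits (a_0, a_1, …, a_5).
Σ a^n = 1/(1 − a) = 1/637888;  first 6 digits = (1, 0, 0, 2, 14, 18)

v_19(a) = 3 ≥ 1, so the series converges in ℤ_19 to 1/(1 − a) = 1/(1 − (-637887)) = 1/637888. Expand this rational in ℤ_19: compute digits iteratively via d_i = x_i mod 19, x_{i+1} = (x_i − d_i)/19. The first 6 digits are (1, 0, 0, 2, 14, 18).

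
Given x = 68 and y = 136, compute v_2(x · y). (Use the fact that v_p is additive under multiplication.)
v_2(9248) = 5

v_p(x) = 2 (factor: 68 = 2^2 · 17); v_p(y) = 3 (factor: 136 = 2^3 · 17). Additivity: v_p(xy) = v_p(x) + v_p(y) = 2 + 3 = 5. (Direct check: xy = 9248 = 2^5 · (289).)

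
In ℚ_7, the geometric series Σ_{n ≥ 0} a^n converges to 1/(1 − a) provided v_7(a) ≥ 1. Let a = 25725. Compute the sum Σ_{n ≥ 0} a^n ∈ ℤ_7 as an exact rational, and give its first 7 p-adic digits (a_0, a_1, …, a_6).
Σ a^n = 1/(1 − a) = -1/25724;  first 7 digits = (1, 0, 0, 5, 3, 1, 4)

v_7(a) = 3 ≥ 1, so the series converges in ℤ_7 to 1/(1 − a) = 1/(1 − 25725) = -1/25724. Expand this rational in ℤ_7: compute digits iteratively via d_i = x_i mod 7, x_{i+1} = (x_i − d_i)/7. The first 7 digits are (1, 0, 0, 5, 3, 1, 4).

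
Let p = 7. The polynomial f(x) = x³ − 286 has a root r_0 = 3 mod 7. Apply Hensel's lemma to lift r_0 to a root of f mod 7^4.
r_3 = 430 (mod 2401)

Hensel: r_{i+1} = r_i − f(r_i)/f′(r_i) mod 7^{i+2}, where f′(x) = 3x². Iterate:
  r_0 = 3 (mod 7)
  r_1 = 38 (mod 49)
  r_2 = 87 (mod 343)
  r_3 = 430 (mod 2401)
Final: r = 430 with f(r) ≡ 0 mod 7^4.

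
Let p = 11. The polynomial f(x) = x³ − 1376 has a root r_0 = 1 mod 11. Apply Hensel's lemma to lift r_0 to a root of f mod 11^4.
r_3 = 5864 (mod 14641)

Hensel: r_{i+1} = r_i − f(r_i)/f′(r_i) mod 11^{i+2}, where f′(x) = 3x². Iterate:
  r_0 = 1 (mod 11)
  r_1 = 56 (mod 121)
  r_2 = 540 (mod 1331)
  r_3 = 5864 (mod 14641)
Final: r = 5864 with f(r) ≡ 0 mod 11^4.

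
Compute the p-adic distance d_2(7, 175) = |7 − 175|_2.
d_2(7, 175) = 1/8

Step 1 — x − y = 7 − 175 = -168. Step 2 — v_2(-168) = 3 (factor: -168 = −(2^3 · 21); the sign does not affect v_p). Step 3 — |x − y|_2 = 2^{-3} = 1/8.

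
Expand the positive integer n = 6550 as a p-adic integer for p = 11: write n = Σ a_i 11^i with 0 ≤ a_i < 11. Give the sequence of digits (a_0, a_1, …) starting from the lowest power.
(a_0, a_1, …) = (5, 1, 10, 4)

Repeated division by 11 gives the digits low-to-high: 6550 = 5 + 1·11^1 + 10·11^2 + 4·11^3. Digit sequence: (5, 1, 10, 4).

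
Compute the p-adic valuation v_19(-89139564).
v_19(-89139564) = 5

v_19(n) is the largest exponent k such that 19^k divides n. Factor out: -89139564 = -19^5 · 36. (Sign doesn't affect v_p.) So v_19(-89139564) = 5.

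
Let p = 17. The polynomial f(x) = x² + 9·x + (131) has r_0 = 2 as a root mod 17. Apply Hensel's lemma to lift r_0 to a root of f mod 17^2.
r_1 = 257 (mod 289)

Hensel: r_{i+1} = r_i − f(r_i)·(f′(r_i))^{-1} mod 17^{i+2}, f′(x) = 2x + 9. Iterate:
  r_0 = 2 (mod 17)
  r_1 = 257 (mod 289)
Final: r = 257 satisfies f(r) ≡ 0 mod 17^2.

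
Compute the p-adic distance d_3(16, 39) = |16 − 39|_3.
d_3(16, 39) = 1

Step 1 — x − y = 16 − 39 = -23. Step 2 — v_3(-23) = 0 (factor: -23 = −(3^0 · 23); the sign does not affect v_p). Step 3 — |x − y|_3 = 3^{0} = 1.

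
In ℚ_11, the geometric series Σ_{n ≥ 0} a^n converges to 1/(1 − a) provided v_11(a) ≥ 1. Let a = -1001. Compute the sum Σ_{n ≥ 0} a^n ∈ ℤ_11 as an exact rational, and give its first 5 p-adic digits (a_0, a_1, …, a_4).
Σ a^n = 1/(1 − a) = 1/1002;  first 5 digits = (1, 8, 0, 10, 7)

v_11(a) = 1 ≥ 1, so the series converges in ℤ_11 to 1/(1 − a) = 1/(1 − (-1001)) = 1/1002. Expand this rational in ℤ_11: compute digits iteratively via d_i = x_i mod 11, x_{i+1} = (x_i − d_i)/11. The first 5 digits are (1, 8, 0, 10, 7).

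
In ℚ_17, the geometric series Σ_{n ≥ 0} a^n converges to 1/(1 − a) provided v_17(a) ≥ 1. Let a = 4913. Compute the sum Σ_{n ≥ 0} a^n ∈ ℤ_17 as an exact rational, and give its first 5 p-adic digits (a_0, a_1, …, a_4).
Σ a^n = 1/(1 − a) = -1/4912;  first 5 digits = (1, 0, 0, 1, 0)

v_17(a) = 3 ≥ 1, so the series converges in ℤ_17 to 1/(1 − a) = 1/(1 − 4913) = -1/4912. Expand this rational in ℤ_17: compute digits iteratively via d_i = x_i mod 17, x_{i+1} = (x_i − d_i)/17. The first 5 digits are (1, 0, 0, 1, 0).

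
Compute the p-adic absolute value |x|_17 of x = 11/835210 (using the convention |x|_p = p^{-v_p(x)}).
|11/835210|_17 = 83521

Step 1 — compute v_17(x) by factoring powers of 17 out of the numerator and denominator: v_17(11/835210) = -4. Step 2 — apply |x|_p = p^{-v_p(x)} = 17^{4} = 83521.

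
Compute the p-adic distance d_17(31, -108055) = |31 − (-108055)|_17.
d_17(31, -108055) = 1/4913

Step 1 — x − y = 31 − (-108055) = 108086. Step 2 — v_17(108086) = 3 (factor: 108086 = (17^3 · 22); the sign does not affect v_p). Step 3 — |x − y|_17 = 17^{-3} = 1/4913.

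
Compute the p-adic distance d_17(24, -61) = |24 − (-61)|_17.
d_17(24, -61) = 1/17

Step 1 — x − y = 24 − (-61) = 85. Step 2 — v_17(85) = 1 (factor: 85 = (17^1 · 5); the sign does not affect v_p). Step 3 — |x − y|_17 = 17^{-1} = 1/17.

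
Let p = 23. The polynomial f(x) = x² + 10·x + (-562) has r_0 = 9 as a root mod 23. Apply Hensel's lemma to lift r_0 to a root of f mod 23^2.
r_1 = 193 (mod 529)

Hensel: r_{i+1} = r_i − f(r_i)·(f′(r_i))^{-1} mod 23^{i+2}, f′(x) = 2x + 10. Iterate:
  r_0 = 9 (mod 23)
  r_1 = 193 (mod 529)
Final: r = 193 satisfies f(r) ≡ 0 mod 23^2.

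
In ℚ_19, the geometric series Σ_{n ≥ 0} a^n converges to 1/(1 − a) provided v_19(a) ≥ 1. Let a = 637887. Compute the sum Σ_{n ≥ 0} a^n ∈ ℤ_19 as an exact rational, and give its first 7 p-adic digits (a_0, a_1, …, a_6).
Σ a^n = 1/(1 − a) = -1/637886;  first 7 digits = (1, 0, 0, 17, 4, 0, 4)

v_19(a) = 3 ≥ 1, so the series converges in ℤ_19 to 1/(1 − a) = 1/(1 − 637887) = -1/637886. Expand this rational in ℤ_19: compute digits iteratively via d_i = x_i mod 19, x_{i+1} = (x_i − d_i)/19. The first 7 digits are (1, 0, 0, 17, 4, 0, 4).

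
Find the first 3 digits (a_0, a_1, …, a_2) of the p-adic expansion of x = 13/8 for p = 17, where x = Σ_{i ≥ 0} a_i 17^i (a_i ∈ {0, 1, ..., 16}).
(a_0, …, a_2) = (8, 6, 6)

v_17(13/8) = 0 (numerator and denominator both coprime to 17), so x ∈ ℤ_17^×. Compute digits iteratively via a_i = x_i mod 17, x_{i+1} = (x_i − a_i)/17, with x_0 = x:
  x_0 = 13/8;  a_0 = 8;  x_1 = (x_0 − 8)/17 = -3/8
  x_1 = -3/8;  a_1 = 6;  x_2 = (x_1 − 6)/17 = -3/8
  x_2 = -3/8;  a_2 = 6;  x_3 = (x_2 − 6)/17 = -3/8
Digits: (8, 6, 6).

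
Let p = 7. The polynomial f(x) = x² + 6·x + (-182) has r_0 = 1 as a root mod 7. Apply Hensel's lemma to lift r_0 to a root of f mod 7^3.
r_2 = 225 (mod 343)

Hensel: r_{i+1} = r_i − f(r_i)·(f′(r_i))^{-1} mod 7^{i+2}, f′(x) = 2x + 6. Iterate:
  r_0 = 1 (mod 7)
  r_1 = 29 (mod 49)
  r_2 = 225 (mod 343)
Final: r = 225 satisfies f(r) ≡ 0 mod 7^3.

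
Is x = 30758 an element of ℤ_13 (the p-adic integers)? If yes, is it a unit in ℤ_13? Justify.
x ∈ ℤ_13 but not a unit; v_13(x) = 3 > 0

ℤ_13 = {x ∈ ℚ_13 : v_13(x) ≥ 0} and ℤ_13^× = {x ∈ ℤ_13 : v_13(x) = 0}. Here v_13(30758) = v_13(num) − v_13(den) = 3; compare against these criteria.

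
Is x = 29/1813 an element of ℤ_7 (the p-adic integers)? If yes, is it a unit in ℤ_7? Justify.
x ∉ ℤ_7 (v_7(x) = -2 < 0)

ℤ_7 = {x ∈ ℚ_7 : v_7(x) ≥ 0} and ℤ_7^× = {x ∈ ℤ_7 : v_7(x) = 0}. Here v_7(29/1813) = v_7(num) − v_7(den) = -2; compare against these criteria.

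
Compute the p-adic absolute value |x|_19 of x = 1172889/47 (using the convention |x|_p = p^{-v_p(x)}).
|1172889/47|_19 = 1/130321

Step 1 — compute v_19(x) by factoring powers of 19 out of the numerator and denominator: v_19(1172889/47) = 4. Step 2 — apply |x|_p = p^{-v_p(x)} = 19^{-4} = 1/130321.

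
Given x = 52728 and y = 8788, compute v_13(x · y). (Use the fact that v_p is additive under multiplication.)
v_13(463373664) = 6

v_p(x) = 3 (factor: 52728 = 13^3 · 24); v_p(y) = 3 (factor: 8788 = 13^3 · 4). Additivity: v_p(xy) = v_p(x) + v_p(y) = 3 + 3 = 6. (Direct check: xy = 463373664 = 13^6 · (96).)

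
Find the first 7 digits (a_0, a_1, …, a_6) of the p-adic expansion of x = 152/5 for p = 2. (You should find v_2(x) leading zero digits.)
(a_0, …, a_6) = (0, 0, 0, 1, 1, 1, 0)

v_2(152/5) = 3, so a_0 = ... = a_2 = 0. Factor out: x = 2^3 · u with u = 19/5 a unit in ℤ_2. Expand u iteratively via a_{v+i} = u_i mod 2, u_{i+1} = (u_i − a_{v+i})/2:
  u_0 = 19/5;  a_3 = 1;  u_1 = (u_0 − 1)/2 = 7/5
  u_1 = 7/5;  a_4 = 1;  u_2 = (u_1 − 1)/2 = 1/5
  u_2 = 1/5;  a_5 = 1;  u_3 = (u_2 − 1)/2 = -2/5
  u_3 = -2/5;  a_6 = 0;  u_4 = (u_3 − 0)/2 = -1/5
Digits: (0, 0, 0, 1, 1, 1, 0).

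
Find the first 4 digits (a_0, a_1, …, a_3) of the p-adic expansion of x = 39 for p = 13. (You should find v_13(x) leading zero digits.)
(a_0, …, a_3) = (0, 3, 0, 0)

v_13(39) = 1, so a_0 = ... = a_0 = 0. Factor out: x = 13^1 · u with u = 3 a unit in ℤ_13. Expand u iteratively via a_{v+i} = u_i mod 13, u_{i+1} = (u_i − a_{v+i})/13:
  u_0 = 3;  a_1 = 3;  u_1 = (u_0 − 3)/13 = 0
  u_1 = 0;  a_2 = 0;  u_2 = (u_1 − 0)/13 = 0
  u_2 = 0;  a_3 = 0;  u_3 = (u_2 − 0)/13 = 0
Digits: (0, 3, 0, 0).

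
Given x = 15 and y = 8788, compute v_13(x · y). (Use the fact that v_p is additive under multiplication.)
v_13(131820) = 3

v_p(x) = 0 (factor: 15 = 13^0 · 15); v_p(y) = 3 (factor: 8788 = 13^3 · 4). Additivity: v_p(xy) = v_p(x) + v_p(y) = 0 + 3 = 3. (Direct check: xy = 131820 = 13^3 · (60).)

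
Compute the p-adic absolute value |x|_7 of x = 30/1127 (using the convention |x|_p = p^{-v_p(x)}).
|30/1127|_7 = 49

Step 1 — compute v_7(x) by factoring powers of 7 out of the numerator and denominator: v_7(30/1127) = -2. Step 2 — apply |x|_p = p^{-v_p(x)} = 7^{2} = 49.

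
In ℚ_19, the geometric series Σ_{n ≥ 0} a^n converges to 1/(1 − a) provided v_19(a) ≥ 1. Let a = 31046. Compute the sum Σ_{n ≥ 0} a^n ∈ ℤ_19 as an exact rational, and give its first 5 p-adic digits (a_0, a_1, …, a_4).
Σ a^n = 1/(1 − a) = -1/31045;  first 5 digits = (1, 0, 10, 4, 5)

v_19(a) = 2 ≥ 1, so the series converges in ℤ_19 to 1/(1 − a) = 1/(1 − 31046) = -1/31045. Expand this rational in ℤ_19: compute digits iteratively via d_i = x_i mod 19, x_{i+1} = (x_i − d_i)/19. The first 5 digits are (1, 0, 10, 4, 5).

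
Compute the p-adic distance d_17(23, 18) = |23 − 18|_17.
d_17(23, 18) = 1

Step 1 — x − y = 23 − 18 = 5. Step 2 — v_17(5) = 0 (factor: 5 = (17^0 · 5); the sign does not affect v_p). Step 3 — |x − y|_17 = 17^{0} = 1.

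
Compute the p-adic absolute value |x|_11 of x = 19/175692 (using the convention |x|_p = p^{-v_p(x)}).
|19/175692|_11 = 14641

Step 1 — compute v_11(x) by factoring powers of 11 out of the numerator and denominator: v_11(19/175692) = -4. Step 2 — apply |x|_p = p^{-v_p(x)} = 11^{4} = 14641.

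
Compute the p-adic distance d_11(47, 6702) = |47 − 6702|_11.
d_11(47, 6702) = 1/1331

Step 1 — x − y = 47 − 6702 = -6655. Step 2 — v_11(-6655) = 3 (factor: -6655 = −(11^3 · 5); the sign does not affect v_p). Step 3 — |x − y|_11 = 11^{-3} = 1/1331.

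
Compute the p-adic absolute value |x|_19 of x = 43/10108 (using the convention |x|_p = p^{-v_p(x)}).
|43/10108|_19 = 361

Step 1 — compute v_19(x) by factoring powers of 19 out of the numerator and denominator: v_19(43/10108) = -2. Step 2 — apply |x|_p = p^{-v_p(x)} = 19^{2} = 361.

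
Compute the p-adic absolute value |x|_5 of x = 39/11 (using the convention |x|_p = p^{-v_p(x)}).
|39/11|_5 = 1

Step 1 — compute v_5(x) by factoring powers of 5 out of the numerator and denominator: v_5(39/11) = 0. Step 2 — apply |x|_p = p^{-v_p(x)} = 5^{0} = 1.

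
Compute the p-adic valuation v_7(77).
v_7(77) = 1

v_7(n) is the largest exponent k such that 7^k divides n. Factor out: 77 = 7^1 · 11. (Sign doesn't affect v_p.) So v_7(77) = 1.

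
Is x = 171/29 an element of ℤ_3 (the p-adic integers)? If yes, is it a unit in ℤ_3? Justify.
x ∈ ℤ_3 but not a unit; v_3(x) = 2 > 0

ℤ_3 = {x ∈ ℚ_3 : v_3(x) ≥ 0} and ℤ_3^× = {x ∈ ℤ_3 : v_3(x) = 0}. Here v_3(171/29) = v_3(num) − v_3(den) = 2; compare against these criteria.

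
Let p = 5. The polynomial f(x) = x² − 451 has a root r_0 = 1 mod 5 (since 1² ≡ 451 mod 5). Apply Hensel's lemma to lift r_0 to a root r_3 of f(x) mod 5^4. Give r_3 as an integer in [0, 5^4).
r_3 = 226 (mod 625)

Hensel's recurrence: r_{i+1} = r_i − f(r_i)·(f′(r_i))^{-1} mod 5^{i+2}, with f′(x) = 2x. Iterate:
  r_0 = 1 (mod 5)
  r_1 = 1 (mod 25)
  r_2 = 101 (mod 125)
  r_3 = 226 (mod 625)
Final: r_3 = 226, and one checks f(r_3) ≡ 0 mod 5^4.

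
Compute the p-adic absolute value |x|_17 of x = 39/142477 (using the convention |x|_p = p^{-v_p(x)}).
|39/142477|_17 = 4913

Step 1 — compute v_17(x) by factoring powers of 17 out of the numerator and denominator: v_17(39/142477) = -3. Step 2 — apply |x|_p = p^{-v_p(x)} = 17^{3} = 4913.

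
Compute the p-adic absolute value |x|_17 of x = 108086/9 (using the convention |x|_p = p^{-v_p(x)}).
|108086/9|_17 = 1/4913

Step 1 — compute v_17(x) by factoring powers of 17 out of the numerator and denominator: v_17(108086/9) = 3. Step 2 — apply |x|_p = p^{-v_p(x)} = 17^{-3} = 1/4913.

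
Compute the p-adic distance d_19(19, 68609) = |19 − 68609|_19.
d_19(19, 68609) = 1/6859

Step 1 — x − y = 19 − 68609 = -68590. Step 2 — v_19(-68590) = 3 (factor: -68590 = −(19^3 · 10); the sign does not affect v_p). Step 3 — |x − y|_19 = 19^{-3} = 1/6859.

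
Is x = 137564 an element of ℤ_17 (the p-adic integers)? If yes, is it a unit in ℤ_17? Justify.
x ∈ ℤ_17 but not a unit; v_17(x) = 3 > 0

ℤ_17 = {x ∈ ℚ_17 : v_17(x) ≥ 0} and ℤ_17^× = {x ∈ ℤ_17 : v_17(x) = 0}. Here v_17(137564) = v_17(num) − v_17(den) = 3; compare against these criteria.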